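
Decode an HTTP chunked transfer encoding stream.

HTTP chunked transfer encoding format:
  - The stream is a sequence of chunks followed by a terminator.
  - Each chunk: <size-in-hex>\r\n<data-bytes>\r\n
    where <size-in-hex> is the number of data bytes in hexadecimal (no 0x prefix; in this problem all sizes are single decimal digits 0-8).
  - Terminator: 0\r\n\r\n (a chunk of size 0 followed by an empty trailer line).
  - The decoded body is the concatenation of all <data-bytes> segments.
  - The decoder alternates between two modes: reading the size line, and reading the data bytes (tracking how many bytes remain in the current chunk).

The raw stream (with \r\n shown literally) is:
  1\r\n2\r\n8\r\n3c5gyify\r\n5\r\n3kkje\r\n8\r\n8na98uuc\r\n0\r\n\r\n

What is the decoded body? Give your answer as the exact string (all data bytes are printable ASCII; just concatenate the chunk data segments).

Answer: 23c5gyify3kkje8na98uuc

Derivation:
Chunk 1: stream[0..1]='1' size=0x1=1, data at stream[3..4]='2' -> body[0..1], body so far='2'
Chunk 2: stream[6..7]='8' size=0x8=8, data at stream[9..17]='3c5gyify' -> body[1..9], body so far='23c5gyify'
Chunk 3: stream[19..20]='5' size=0x5=5, data at stream[22..27]='3kkje' -> body[9..14], body so far='23c5gyify3kkje'
Chunk 4: stream[29..30]='8' size=0x8=8, data at stream[32..40]='8na98uuc' -> body[14..22], body so far='23c5gyify3kkje8na98uuc'
Chunk 5: stream[42..43]='0' size=0 (terminator). Final body='23c5gyify3kkje8na98uuc' (22 bytes)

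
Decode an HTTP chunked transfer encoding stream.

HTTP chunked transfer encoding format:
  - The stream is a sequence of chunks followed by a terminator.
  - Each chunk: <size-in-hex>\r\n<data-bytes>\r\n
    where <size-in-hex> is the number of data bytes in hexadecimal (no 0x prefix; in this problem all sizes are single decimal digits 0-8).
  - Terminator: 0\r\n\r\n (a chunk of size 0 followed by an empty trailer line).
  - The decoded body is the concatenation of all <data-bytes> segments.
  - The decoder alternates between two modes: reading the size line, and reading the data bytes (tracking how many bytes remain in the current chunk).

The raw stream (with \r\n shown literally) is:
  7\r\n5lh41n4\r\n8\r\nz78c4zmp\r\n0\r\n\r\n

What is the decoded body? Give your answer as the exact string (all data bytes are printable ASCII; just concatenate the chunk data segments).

Chunk 1: stream[0..1]='7' size=0x7=7, data at stream[3..10]='5lh41n4' -> body[0..7], body so far='5lh41n4'
Chunk 2: stream[12..13]='8' size=0x8=8, data at stream[15..23]='z78c4zmp' -> body[7..15], body so far='5lh41n4z78c4zmp'
Chunk 3: stream[25..26]='0' size=0 (terminator). Final body='5lh41n4z78c4zmp' (15 bytes)

Answer: 5lh41n4z78c4zmp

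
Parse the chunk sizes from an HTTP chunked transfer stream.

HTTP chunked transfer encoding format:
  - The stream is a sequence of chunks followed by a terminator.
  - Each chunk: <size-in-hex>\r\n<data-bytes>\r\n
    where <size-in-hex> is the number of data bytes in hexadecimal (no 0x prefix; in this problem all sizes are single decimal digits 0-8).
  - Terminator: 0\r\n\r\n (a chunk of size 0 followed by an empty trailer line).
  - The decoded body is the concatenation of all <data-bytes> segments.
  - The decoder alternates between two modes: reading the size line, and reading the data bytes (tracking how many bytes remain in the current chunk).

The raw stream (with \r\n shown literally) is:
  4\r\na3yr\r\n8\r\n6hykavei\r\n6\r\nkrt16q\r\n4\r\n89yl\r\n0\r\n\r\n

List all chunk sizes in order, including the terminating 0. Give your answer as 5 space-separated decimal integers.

Chunk 1: stream[0..1]='4' size=0x4=4, data at stream[3..7]='a3yr' -> body[0..4], body so far='a3yr'
Chunk 2: stream[9..10]='8' size=0x8=8, data at stream[12..20]='6hykavei' -> body[4..12], body so far='a3yr6hykavei'
Chunk 3: stream[22..23]='6' size=0x6=6, data at stream[25..31]='krt16q' -> body[12..18], body so far='a3yr6hykaveikrt16q'
Chunk 4: stream[33..34]='4' size=0x4=4, data at stream[36..40]='89yl' -> body[18..22], body so far='a3yr6hykaveikrt16q89yl'
Chunk 5: stream[42..43]='0' size=0 (terminator). Final body='a3yr6hykaveikrt16q89yl' (22 bytes)

Answer: 4 8 6 4 0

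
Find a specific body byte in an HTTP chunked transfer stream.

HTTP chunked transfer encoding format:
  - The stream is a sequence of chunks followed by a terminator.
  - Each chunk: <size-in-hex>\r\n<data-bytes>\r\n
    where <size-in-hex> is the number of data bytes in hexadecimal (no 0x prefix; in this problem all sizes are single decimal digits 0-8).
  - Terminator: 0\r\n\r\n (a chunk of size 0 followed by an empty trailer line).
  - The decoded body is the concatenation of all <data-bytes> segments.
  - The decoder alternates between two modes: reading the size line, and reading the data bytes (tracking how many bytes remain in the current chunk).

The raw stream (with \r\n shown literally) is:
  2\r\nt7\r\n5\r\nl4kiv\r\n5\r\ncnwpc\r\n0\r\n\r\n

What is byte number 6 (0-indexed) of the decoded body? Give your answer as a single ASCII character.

Chunk 1: stream[0..1]='2' size=0x2=2, data at stream[3..5]='t7' -> body[0..2], body so far='t7'
Chunk 2: stream[7..8]='5' size=0x5=5, data at stream[10..15]='l4kiv' -> body[2..7], body so far='t7l4kiv'
Chunk 3: stream[17..18]='5' size=0x5=5, data at stream[20..25]='cnwpc' -> body[7..12], body so far='t7l4kivcnwpc'
Chunk 4: stream[27..28]='0' size=0 (terminator). Final body='t7l4kivcnwpc' (12 bytes)
Body byte 6 = 'v'

Answer: v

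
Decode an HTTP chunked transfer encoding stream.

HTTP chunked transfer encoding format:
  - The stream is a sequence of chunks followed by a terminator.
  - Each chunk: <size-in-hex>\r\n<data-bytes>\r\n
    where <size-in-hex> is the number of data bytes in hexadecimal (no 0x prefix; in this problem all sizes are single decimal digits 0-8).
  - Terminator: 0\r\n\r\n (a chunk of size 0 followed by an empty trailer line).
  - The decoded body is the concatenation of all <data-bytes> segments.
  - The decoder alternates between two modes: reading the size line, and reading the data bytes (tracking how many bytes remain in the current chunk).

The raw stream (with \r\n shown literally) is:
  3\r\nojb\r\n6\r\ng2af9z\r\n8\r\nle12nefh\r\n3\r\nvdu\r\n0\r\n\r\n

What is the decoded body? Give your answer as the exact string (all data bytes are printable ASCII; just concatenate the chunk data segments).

Chunk 1: stream[0..1]='3' size=0x3=3, data at stream[3..6]='ojb' -> body[0..3], body so far='ojb'
Chunk 2: stream[8..9]='6' size=0x6=6, data at stream[11..17]='g2af9z' -> body[3..9], body so far='ojbg2af9z'
Chunk 3: stream[19..20]='8' size=0x8=8, data at stream[22..30]='le12nefh' -> body[9..17], body so far='ojbg2af9zle12nefh'
Chunk 4: stream[32..33]='3' size=0x3=3, data at stream[35..38]='vdu' -> body[17..20], body so far='ojbg2af9zle12nefhvdu'
Chunk 5: stream[40..41]='0' size=0 (terminator). Final body='ojbg2af9zle12nefhvdu' (20 bytes)

Answer: ojbg2af9zle12nefhvdu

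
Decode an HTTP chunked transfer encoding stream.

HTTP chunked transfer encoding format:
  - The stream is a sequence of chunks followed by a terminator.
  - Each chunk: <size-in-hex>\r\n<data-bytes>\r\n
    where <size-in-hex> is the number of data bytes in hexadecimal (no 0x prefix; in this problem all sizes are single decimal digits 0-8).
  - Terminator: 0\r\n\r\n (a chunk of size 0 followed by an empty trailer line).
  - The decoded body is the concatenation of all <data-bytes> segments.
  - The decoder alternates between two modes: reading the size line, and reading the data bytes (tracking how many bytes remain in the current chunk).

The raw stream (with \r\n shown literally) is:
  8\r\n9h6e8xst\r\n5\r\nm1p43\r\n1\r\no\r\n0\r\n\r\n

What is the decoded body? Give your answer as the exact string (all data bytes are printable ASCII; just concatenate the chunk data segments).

Answer: 9h6e8xstm1p43o

Derivation:
Chunk 1: stream[0..1]='8' size=0x8=8, data at stream[3..11]='9h6e8xst' -> body[0..8], body so far='9h6e8xst'
Chunk 2: stream[13..14]='5' size=0x5=5, data at stream[16..21]='m1p43' -> body[8..13], body so far='9h6e8xstm1p43'
Chunk 3: stream[23..24]='1' size=0x1=1, data at stream[26..27]='o' -> body[13..14], body so far='9h6e8xstm1p43o'
Chunk 4: stream[29..30]='0' size=0 (terminator). Final body='9h6e8xstm1p43o' (14 bytes)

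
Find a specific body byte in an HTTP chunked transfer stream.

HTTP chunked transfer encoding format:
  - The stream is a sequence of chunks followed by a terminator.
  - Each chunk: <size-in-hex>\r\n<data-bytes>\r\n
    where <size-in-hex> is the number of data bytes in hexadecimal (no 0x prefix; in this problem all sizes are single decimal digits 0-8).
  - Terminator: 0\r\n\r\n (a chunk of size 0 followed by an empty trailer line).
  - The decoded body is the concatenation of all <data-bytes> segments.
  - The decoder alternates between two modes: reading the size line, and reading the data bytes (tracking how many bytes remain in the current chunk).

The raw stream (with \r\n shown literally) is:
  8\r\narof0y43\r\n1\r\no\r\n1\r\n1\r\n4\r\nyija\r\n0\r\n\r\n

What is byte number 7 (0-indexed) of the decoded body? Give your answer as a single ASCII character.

Chunk 1: stream[0..1]='8' size=0x8=8, data at stream[3..11]='arof0y43' -> body[0..8], body so far='arof0y43'
Chunk 2: stream[13..14]='1' size=0x1=1, data at stream[16..17]='o' -> body[8..9], body so far='arof0y43o'
Chunk 3: stream[19..20]='1' size=0x1=1, data at stream[22..23]='1' -> body[9..10], body so far='arof0y43o1'
Chunk 4: stream[25..26]='4' size=0x4=4, data at stream[28..32]='yija' -> body[10..14], body so far='arof0y43o1yija'
Chunk 5: stream[34..35]='0' size=0 (terminator). Final body='arof0y43o1yija' (14 bytes)
Body byte 7 = '3'

Answer: 3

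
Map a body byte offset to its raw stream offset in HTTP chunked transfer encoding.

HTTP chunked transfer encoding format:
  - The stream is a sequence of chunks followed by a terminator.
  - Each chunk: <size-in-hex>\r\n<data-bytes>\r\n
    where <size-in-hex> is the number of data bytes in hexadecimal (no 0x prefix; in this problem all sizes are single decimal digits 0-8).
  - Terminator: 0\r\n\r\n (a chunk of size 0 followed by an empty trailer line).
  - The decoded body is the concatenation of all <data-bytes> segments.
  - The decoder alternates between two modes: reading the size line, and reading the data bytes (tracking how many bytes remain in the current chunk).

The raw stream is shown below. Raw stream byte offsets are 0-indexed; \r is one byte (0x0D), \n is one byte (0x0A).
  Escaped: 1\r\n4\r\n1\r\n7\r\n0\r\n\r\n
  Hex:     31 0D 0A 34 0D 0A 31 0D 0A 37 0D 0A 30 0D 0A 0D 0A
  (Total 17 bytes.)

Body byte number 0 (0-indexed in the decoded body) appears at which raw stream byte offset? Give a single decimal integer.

Answer: 3

Derivation:
Chunk 1: stream[0..1]='1' size=0x1=1, data at stream[3..4]='4' -> body[0..1], body so far='4'
Chunk 2: stream[6..7]='1' size=0x1=1, data at stream[9..10]='7' -> body[1..2], body so far='47'
Chunk 3: stream[12..13]='0' size=0 (terminator). Final body='47' (2 bytes)
Body byte 0 at stream offset 3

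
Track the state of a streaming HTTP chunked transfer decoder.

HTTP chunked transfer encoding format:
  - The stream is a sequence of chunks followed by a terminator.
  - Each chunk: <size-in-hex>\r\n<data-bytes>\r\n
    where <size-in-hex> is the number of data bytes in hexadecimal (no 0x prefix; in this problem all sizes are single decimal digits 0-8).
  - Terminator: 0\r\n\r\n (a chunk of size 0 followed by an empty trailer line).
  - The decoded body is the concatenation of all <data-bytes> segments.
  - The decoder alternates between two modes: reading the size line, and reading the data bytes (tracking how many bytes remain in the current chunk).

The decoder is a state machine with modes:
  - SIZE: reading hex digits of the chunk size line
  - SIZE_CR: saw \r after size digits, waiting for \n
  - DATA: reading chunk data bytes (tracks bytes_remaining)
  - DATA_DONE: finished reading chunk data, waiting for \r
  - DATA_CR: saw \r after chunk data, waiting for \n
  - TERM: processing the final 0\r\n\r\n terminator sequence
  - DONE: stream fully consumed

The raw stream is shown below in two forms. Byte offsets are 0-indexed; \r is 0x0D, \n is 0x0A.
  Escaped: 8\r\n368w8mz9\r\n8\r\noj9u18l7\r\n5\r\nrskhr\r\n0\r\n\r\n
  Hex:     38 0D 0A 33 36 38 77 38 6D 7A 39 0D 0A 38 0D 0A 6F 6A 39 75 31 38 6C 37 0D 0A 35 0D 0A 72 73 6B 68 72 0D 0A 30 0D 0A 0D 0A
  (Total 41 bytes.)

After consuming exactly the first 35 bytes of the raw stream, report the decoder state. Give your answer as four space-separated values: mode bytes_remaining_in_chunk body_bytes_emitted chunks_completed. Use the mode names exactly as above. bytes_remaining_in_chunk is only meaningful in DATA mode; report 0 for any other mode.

Byte 0 = '8': mode=SIZE remaining=0 emitted=0 chunks_done=0
Byte 1 = 0x0D: mode=SIZE_CR remaining=0 emitted=0 chunks_done=0
Byte 2 = 0x0A: mode=DATA remaining=8 emitted=0 chunks_done=0
Byte 3 = '3': mode=DATA remaining=7 emitted=1 chunks_done=0
Byte 4 = '6': mode=DATA remaining=6 emitted=2 chunks_done=0
Byte 5 = '8': mode=DATA remaining=5 emitted=3 chunks_done=0
Byte 6 = 'w': mode=DATA remaining=4 emitted=4 chunks_done=0
Byte 7 = '8': mode=DATA remaining=3 emitted=5 chunks_done=0
Byte 8 = 'm': mode=DATA remaining=2 emitted=6 chunks_done=0
Byte 9 = 'z': mode=DATA remaining=1 emitted=7 chunks_done=0
Byte 10 = '9': mode=DATA_DONE remaining=0 emitted=8 chunks_done=0
Byte 11 = 0x0D: mode=DATA_CR remaining=0 emitted=8 chunks_done=0
Byte 12 = 0x0A: mode=SIZE remaining=0 emitted=8 chunks_done=1
Byte 13 = '8': mode=SIZE remaining=0 emitted=8 chunks_done=1
Byte 14 = 0x0D: mode=SIZE_CR remaining=0 emitted=8 chunks_done=1
Byte 15 = 0x0A: mode=DATA remaining=8 emitted=8 chunks_done=1
Byte 16 = 'o': mode=DATA remaining=7 emitted=9 chunks_done=1
Byte 17 = 'j': mode=DATA remaining=6 emitted=10 chunks_done=1
Byte 18 = '9': mode=DATA remaining=5 emitted=11 chunks_done=1
Byte 19 = 'u': mode=DATA remaining=4 emitted=12 chunks_done=1
Byte 20 = '1': mode=DATA remaining=3 emitted=13 chunks_done=1
Byte 21 = '8': mode=DATA remaining=2 emitted=14 chunks_done=1
Byte 22 = 'l': mode=DATA remaining=1 emitted=15 chunks_done=1
Byte 23 = '7': mode=DATA_DONE remaining=0 emitted=16 chunks_done=1
Byte 24 = 0x0D: mode=DATA_CR remaining=0 emitted=16 chunks_done=1
Byte 25 = 0x0A: mode=SIZE remaining=0 emitted=16 chunks_done=2
Byte 26 = '5': mode=SIZE remaining=0 emitted=16 chunks_done=2
Byte 27 = 0x0D: mode=SIZE_CR remaining=0 emitted=16 chunks_done=2
Byte 28 = 0x0A: mode=DATA remaining=5 emitted=16 chunks_done=2
Byte 29 = 'r': mode=DATA remaining=4 emitted=17 chunks_done=2
Byte 30 = 's': mode=DATA remaining=3 emitted=18 chunks_done=2
Byte 31 = 'k': mode=DATA remaining=2 emitted=19 chunks_done=2
Byte 32 = 'h': mode=DATA remaining=1 emitted=20 chunks_done=2
Byte 33 = 'r': mode=DATA_DONE remaining=0 emitted=21 chunks_done=2
Byte 34 = 0x0D: mode=DATA_CR remaining=0 emitted=21 chunks_done=2

Answer: DATA_CR 0 21 2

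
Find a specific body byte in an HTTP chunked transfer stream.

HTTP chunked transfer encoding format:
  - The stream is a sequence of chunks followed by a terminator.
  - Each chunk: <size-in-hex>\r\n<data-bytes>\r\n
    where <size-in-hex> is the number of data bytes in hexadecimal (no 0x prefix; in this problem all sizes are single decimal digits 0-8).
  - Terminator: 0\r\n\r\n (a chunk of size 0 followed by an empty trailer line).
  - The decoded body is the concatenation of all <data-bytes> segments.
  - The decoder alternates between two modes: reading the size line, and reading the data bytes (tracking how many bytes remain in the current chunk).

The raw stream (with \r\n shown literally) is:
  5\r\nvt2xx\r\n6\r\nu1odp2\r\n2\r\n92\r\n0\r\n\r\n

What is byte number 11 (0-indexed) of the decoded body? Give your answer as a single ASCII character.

Chunk 1: stream[0..1]='5' size=0x5=5, data at stream[3..8]='vt2xx' -> body[0..5], body so far='vt2xx'
Chunk 2: stream[10..11]='6' size=0x6=6, data at stream[13..19]='u1odp2' -> body[5..11], body so far='vt2xxu1odp2'
Chunk 3: stream[21..22]='2' size=0x2=2, data at stream[24..26]='92' -> body[11..13], body so far='vt2xxu1odp292'
Chunk 4: stream[28..29]='0' size=0 (terminator). Final body='vt2xxu1odp292' (13 bytes)
Body byte 11 = '9'

Answer: 9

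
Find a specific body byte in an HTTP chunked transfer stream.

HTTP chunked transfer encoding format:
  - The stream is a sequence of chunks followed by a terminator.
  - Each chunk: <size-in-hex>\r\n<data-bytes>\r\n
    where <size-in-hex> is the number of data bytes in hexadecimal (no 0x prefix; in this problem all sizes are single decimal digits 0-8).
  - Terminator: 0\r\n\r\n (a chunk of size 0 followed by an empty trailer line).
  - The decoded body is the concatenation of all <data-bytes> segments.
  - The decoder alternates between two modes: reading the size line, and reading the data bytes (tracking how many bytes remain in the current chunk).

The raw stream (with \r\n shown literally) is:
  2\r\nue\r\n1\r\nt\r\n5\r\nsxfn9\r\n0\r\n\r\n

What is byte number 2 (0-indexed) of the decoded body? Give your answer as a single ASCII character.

Chunk 1: stream[0..1]='2' size=0x2=2, data at stream[3..5]='ue' -> body[0..2], body so far='ue'
Chunk 2: stream[7..8]='1' size=0x1=1, data at stream[10..11]='t' -> body[2..3], body so far='uet'
Chunk 3: stream[13..14]='5' size=0x5=5, data at stream[16..21]='sxfn9' -> body[3..8], body so far='uetsxfn9'
Chunk 4: stream[23..24]='0' size=0 (terminator). Final body='uetsxfn9' (8 bytes)
Body byte 2 = 't'

Answer: t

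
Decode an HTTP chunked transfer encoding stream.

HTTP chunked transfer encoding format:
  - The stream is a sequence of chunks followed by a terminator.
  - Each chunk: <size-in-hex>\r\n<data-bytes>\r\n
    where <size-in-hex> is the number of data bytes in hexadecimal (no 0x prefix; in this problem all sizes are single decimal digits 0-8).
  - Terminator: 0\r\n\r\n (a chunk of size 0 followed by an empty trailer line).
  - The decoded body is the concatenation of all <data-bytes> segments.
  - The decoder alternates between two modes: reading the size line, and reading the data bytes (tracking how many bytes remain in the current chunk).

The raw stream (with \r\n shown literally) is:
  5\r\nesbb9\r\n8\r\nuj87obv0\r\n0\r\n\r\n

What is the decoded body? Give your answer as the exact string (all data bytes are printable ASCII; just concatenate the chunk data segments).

Chunk 1: stream[0..1]='5' size=0x5=5, data at stream[3..8]='esbb9' -> body[0..5], body so far='esbb9'
Chunk 2: stream[10..11]='8' size=0x8=8, data at stream[13..21]='uj87obv0' -> body[5..13], body so far='esbb9uj87obv0'
Chunk 3: stream[23..24]='0' size=0 (terminator). Final body='esbb9uj87obv0' (13 bytes)

Answer: esbb9uj87obv0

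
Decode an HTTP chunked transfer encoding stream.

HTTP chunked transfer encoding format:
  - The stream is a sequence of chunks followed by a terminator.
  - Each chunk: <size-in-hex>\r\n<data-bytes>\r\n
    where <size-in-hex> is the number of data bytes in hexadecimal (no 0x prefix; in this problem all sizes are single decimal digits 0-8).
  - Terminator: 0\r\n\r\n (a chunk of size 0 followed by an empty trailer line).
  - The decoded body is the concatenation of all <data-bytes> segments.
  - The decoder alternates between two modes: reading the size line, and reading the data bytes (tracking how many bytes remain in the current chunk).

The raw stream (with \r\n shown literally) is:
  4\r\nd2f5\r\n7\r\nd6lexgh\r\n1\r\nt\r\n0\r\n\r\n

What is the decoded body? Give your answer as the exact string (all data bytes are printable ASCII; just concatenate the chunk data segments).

Chunk 1: stream[0..1]='4' size=0x4=4, data at stream[3..7]='d2f5' -> body[0..4], body so far='d2f5'
Chunk 2: stream[9..10]='7' size=0x7=7, data at stream[12..19]='d6lexgh' -> body[4..11], body so far='d2f5d6lexgh'
Chunk 3: stream[21..22]='1' size=0x1=1, data at stream[24..25]='t' -> body[11..12], body so far='d2f5d6lexght'
Chunk 4: stream[27..28]='0' size=0 (terminator). Final body='d2f5d6lexght' (12 bytes)

Answer: d2f5d6lexght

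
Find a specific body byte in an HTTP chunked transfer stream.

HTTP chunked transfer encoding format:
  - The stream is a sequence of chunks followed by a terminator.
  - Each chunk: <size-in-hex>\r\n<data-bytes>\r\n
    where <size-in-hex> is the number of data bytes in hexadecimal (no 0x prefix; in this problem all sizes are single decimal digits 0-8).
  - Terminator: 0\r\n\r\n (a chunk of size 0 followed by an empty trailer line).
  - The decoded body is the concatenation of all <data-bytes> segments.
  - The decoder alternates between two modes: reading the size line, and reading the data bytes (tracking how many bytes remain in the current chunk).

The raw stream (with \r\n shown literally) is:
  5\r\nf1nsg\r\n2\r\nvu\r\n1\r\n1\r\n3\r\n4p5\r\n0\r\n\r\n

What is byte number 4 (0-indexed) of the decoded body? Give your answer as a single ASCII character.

Chunk 1: stream[0..1]='5' size=0x5=5, data at stream[3..8]='f1nsg' -> body[0..5], body so far='f1nsg'
Chunk 2: stream[10..11]='2' size=0x2=2, data at stream[13..15]='vu' -> body[5..7], body so far='f1nsgvu'
Chunk 3: stream[17..18]='1' size=0x1=1, data at stream[20..21]='1' -> body[7..8], body so far='f1nsgvu1'
Chunk 4: stream[23..24]='3' size=0x3=3, data at stream[26..29]='4p5' -> body[8..11], body so far='f1nsgvu14p5'
Chunk 5: stream[31..32]='0' size=0 (terminator). Final body='f1nsgvu14p5' (11 bytes)
Body byte 4 = 'g'

Answer: g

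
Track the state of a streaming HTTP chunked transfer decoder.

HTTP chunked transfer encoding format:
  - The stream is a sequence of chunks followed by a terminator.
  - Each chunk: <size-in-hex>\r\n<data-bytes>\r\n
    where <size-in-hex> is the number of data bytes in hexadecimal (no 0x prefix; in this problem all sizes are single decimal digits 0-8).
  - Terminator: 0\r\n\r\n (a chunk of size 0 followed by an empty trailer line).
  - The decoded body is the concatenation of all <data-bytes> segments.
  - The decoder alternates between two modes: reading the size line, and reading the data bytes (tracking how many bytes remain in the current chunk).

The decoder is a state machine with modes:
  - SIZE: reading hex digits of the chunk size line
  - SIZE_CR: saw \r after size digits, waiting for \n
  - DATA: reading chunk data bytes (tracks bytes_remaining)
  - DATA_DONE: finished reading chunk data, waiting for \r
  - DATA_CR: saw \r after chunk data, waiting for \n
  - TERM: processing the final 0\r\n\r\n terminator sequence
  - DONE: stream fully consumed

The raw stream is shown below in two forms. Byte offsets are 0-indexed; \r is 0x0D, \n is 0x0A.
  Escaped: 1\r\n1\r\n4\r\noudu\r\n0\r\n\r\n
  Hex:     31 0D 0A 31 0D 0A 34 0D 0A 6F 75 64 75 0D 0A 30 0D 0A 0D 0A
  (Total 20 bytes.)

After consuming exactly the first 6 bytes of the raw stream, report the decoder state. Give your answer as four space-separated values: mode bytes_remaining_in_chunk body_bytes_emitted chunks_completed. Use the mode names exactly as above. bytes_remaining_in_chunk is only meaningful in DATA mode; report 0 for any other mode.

Byte 0 = '1': mode=SIZE remaining=0 emitted=0 chunks_done=0
Byte 1 = 0x0D: mode=SIZE_CR remaining=0 emitted=0 chunks_done=0
Byte 2 = 0x0A: mode=DATA remaining=1 emitted=0 chunks_done=0
Byte 3 = '1': mode=DATA_DONE remaining=0 emitted=1 chunks_done=0
Byte 4 = 0x0D: mode=DATA_CR remaining=0 emitted=1 chunks_done=0
Byte 5 = 0x0A: mode=SIZE remaining=0 emitted=1 chunks_done=1

Answer: SIZE 0 1 1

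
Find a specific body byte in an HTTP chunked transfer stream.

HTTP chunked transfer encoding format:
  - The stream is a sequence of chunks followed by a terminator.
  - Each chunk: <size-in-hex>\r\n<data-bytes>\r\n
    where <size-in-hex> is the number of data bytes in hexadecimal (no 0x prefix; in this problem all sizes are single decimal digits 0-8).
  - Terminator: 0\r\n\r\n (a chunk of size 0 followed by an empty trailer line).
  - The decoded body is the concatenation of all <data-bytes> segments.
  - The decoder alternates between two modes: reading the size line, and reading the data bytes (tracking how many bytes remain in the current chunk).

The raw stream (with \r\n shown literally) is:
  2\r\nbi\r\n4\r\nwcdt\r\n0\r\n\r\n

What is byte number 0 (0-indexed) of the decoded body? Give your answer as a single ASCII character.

Answer: b

Derivation:
Chunk 1: stream[0..1]='2' size=0x2=2, data at stream[3..5]='bi' -> body[0..2], body so far='bi'
Chunk 2: stream[7..8]='4' size=0x4=4, data at stream[10..14]='wcdt' -> body[2..6], body so far='biwcdt'
Chunk 3: stream[16..17]='0' size=0 (terminator). Final body='biwcdt' (6 bytes)
Body byte 0 = 'b'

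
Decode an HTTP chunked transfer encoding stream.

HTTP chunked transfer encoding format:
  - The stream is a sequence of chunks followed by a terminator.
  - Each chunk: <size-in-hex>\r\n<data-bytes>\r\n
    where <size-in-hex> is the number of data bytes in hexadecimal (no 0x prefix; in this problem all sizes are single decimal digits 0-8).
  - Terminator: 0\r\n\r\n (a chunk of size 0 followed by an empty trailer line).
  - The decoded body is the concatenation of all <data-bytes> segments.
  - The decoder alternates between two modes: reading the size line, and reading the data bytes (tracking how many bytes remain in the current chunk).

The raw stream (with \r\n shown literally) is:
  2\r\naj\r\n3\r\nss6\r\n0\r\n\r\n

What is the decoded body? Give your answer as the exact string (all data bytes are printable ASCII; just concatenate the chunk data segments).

Chunk 1: stream[0..1]='2' size=0x2=2, data at stream[3..5]='aj' -> body[0..2], body so far='aj'
Chunk 2: stream[7..8]='3' size=0x3=3, data at stream[10..13]='ss6' -> body[2..5], body so far='ajss6'
Chunk 3: stream[15..16]='0' size=0 (terminator). Final body='ajss6' (5 bytes)

Answer: ajss6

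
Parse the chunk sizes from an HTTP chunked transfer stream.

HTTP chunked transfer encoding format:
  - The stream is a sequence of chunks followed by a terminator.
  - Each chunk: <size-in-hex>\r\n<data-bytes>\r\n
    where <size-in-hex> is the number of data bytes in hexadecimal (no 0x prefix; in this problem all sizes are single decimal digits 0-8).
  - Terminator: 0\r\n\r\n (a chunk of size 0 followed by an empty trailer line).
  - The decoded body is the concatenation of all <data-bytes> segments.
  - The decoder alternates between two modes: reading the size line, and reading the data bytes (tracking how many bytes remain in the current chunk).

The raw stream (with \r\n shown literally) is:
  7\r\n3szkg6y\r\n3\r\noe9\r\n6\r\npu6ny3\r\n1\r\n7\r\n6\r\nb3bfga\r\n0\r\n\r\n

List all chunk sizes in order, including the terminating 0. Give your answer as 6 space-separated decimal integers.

Answer: 7 3 6 1 6 0

Derivation:
Chunk 1: stream[0..1]='7' size=0x7=7, data at stream[3..10]='3szkg6y' -> body[0..7], body so far='3szkg6y'
Chunk 2: stream[12..13]='3' size=0x3=3, data at stream[15..18]='oe9' -> body[7..10], body so far='3szkg6yoe9'
Chunk 3: stream[20..21]='6' size=0x6=6, data at stream[23..29]='pu6ny3' -> body[10..16], body so far='3szkg6yoe9pu6ny3'
Chunk 4: stream[31..32]='1' size=0x1=1, data at stream[34..35]='7' -> body[16..17], body so far='3szkg6yoe9pu6ny37'
Chunk 5: stream[37..38]='6' size=0x6=6, data at stream[40..46]='b3bfga' -> body[17..23], body so far='3szkg6yoe9pu6ny37b3bfga'
Chunk 6: stream[48..49]='0' size=0 (terminator). Final body='3szkg6yoe9pu6ny37b3bfga' (23 bytes)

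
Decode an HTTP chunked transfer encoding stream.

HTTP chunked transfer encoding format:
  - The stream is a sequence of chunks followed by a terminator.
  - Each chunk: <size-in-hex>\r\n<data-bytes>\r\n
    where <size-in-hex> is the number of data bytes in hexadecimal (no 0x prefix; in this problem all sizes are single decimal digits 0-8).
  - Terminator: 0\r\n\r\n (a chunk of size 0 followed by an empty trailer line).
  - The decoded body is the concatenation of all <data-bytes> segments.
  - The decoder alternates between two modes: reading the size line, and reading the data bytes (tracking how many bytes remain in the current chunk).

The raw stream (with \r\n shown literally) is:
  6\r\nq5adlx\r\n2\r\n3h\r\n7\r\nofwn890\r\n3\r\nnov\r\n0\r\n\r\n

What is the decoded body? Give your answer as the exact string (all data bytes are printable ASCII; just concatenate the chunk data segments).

Answer: q5adlx3hofwn890nov

Derivation:
Chunk 1: stream[0..1]='6' size=0x6=6, data at stream[3..9]='q5adlx' -> body[0..6], body so far='q5adlx'
Chunk 2: stream[11..12]='2' size=0x2=2, data at stream[14..16]='3h' -> body[6..8], body so far='q5adlx3h'
Chunk 3: stream[18..19]='7' size=0x7=7, data at stream[21..28]='ofwn890' -> body[8..15], body so far='q5adlx3hofwn890'
Chunk 4: stream[30..31]='3' size=0x3=3, data at stream[33..36]='nov' -> body[15..18], body so far='q5adlx3hofwn890nov'
Chunk 5: stream[38..39]='0' size=0 (terminator). Final body='q5adlx3hofwn890nov' (18 bytes)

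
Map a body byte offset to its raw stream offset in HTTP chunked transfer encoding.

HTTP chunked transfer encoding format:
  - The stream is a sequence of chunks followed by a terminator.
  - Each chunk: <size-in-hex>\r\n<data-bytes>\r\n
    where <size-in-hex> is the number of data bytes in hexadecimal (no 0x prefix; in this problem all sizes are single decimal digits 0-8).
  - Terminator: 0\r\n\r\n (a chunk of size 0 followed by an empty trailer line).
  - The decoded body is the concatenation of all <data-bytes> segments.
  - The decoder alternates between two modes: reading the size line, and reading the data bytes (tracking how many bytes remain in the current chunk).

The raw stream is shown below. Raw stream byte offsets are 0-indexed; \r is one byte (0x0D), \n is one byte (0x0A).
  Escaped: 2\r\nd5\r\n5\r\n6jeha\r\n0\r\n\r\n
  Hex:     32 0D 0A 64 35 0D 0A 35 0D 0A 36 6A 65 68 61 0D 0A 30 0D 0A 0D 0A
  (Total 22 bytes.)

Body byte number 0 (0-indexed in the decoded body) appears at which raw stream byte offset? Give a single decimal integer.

Answer: 3

Derivation:
Chunk 1: stream[0..1]='2' size=0x2=2, data at stream[3..5]='d5' -> body[0..2], body so far='d5'
Chunk 2: stream[7..8]='5' size=0x5=5, data at stream[10..15]='6jeha' -> body[2..7], body so far='d56jeha'
Chunk 3: stream[17..18]='0' size=0 (terminator). Final body='d56jeha' (7 bytes)
Body byte 0 at stream offset 3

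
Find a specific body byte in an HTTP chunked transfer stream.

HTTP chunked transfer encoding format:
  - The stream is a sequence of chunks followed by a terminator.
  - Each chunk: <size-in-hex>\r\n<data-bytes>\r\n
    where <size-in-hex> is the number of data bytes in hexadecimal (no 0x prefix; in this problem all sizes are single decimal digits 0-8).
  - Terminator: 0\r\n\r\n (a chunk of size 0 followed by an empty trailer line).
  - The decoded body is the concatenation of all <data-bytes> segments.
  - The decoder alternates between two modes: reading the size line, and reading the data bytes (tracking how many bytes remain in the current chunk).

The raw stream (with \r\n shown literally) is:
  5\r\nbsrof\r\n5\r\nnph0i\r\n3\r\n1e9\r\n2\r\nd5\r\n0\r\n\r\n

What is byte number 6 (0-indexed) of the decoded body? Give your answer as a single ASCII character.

Chunk 1: stream[0..1]='5' size=0x5=5, data at stream[3..8]='bsrof' -> body[0..5], body so far='bsrof'
Chunk 2: stream[10..11]='5' size=0x5=5, data at stream[13..18]='nph0i' -> body[5..10], body so far='bsrofnph0i'
Chunk 3: stream[20..21]='3' size=0x3=3, data at stream[23..26]='1e9' -> body[10..13], body so far='bsrofnph0i1e9'
Chunk 4: stream[28..29]='2' size=0x2=2, data at stream[31..33]='d5' -> body[13..15], body so far='bsrofnph0i1e9d5'
Chunk 5: stream[35..36]='0' size=0 (terminator). Final body='bsrofnph0i1e9d5' (15 bytes)
Body byte 6 = 'p'

Answer: p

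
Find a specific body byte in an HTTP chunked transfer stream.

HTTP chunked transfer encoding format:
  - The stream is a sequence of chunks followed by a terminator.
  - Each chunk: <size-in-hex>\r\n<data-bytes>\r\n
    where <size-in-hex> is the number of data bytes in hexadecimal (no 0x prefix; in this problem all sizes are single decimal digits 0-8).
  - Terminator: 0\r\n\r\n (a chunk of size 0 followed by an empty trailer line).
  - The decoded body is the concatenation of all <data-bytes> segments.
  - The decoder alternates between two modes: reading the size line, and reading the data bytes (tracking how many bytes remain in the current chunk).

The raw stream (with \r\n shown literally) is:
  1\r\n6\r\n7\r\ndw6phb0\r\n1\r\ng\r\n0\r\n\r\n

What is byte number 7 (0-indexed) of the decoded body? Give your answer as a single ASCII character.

Answer: 0

Derivation:
Chunk 1: stream[0..1]='1' size=0x1=1, data at stream[3..4]='6' -> body[0..1], body so far='6'
Chunk 2: stream[6..7]='7' size=0x7=7, data at stream[9..16]='dw6phb0' -> body[1..8], body so far='6dw6phb0'
Chunk 3: stream[18..19]='1' size=0x1=1, data at stream[21..22]='g' -> body[8..9], body so far='6dw6phb0g'
Chunk 4: stream[24..25]='0' size=0 (terminator). Final body='6dw6phb0g' (9 bytes)
Body byte 7 = '0'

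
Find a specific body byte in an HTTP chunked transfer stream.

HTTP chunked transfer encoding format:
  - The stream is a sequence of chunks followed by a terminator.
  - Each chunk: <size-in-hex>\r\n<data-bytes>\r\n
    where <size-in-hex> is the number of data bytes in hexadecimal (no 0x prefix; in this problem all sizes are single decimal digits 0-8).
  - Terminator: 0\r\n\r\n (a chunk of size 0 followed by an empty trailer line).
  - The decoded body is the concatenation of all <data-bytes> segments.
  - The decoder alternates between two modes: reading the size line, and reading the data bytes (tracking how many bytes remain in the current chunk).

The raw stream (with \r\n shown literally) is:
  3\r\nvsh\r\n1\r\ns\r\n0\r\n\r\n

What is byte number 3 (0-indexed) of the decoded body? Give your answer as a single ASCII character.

Answer: s

Derivation:
Chunk 1: stream[0..1]='3' size=0x3=3, data at stream[3..6]='vsh' -> body[0..3], body so far='vsh'
Chunk 2: stream[8..9]='1' size=0x1=1, data at stream[11..12]='s' -> body[3..4], body so far='vshs'
Chunk 3: stream[14..15]='0' size=0 (terminator). Final body='vshs' (4 bytes)
Body byte 3 = 's'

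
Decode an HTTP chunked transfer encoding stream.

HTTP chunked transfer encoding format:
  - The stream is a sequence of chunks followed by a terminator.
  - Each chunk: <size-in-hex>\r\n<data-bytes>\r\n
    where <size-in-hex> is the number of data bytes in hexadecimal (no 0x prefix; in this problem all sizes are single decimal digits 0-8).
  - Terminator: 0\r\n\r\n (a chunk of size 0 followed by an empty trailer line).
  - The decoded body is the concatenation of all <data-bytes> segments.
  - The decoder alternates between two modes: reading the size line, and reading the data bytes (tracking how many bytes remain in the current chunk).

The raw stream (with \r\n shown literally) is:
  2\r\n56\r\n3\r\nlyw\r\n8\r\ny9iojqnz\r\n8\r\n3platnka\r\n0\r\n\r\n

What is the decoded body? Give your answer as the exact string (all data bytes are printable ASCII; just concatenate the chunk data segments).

Answer: 56lywy9iojqnz3platnka

Derivation:
Chunk 1: stream[0..1]='2' size=0x2=2, data at stream[3..5]='56' -> body[0..2], body so far='56'
Chunk 2: stream[7..8]='3' size=0x3=3, data at stream[10..13]='lyw' -> body[2..5], body so far='56lyw'
Chunk 3: stream[15..16]='8' size=0x8=8, data at stream[18..26]='y9iojqnz' -> body[5..13], body so far='56lywy9iojqnz'
Chunk 4: stream[28..29]='8' size=0x8=8, data at stream[31..39]='3platnka' -> body[13..21], body so far='56lywy9iojqnz3platnka'
Chunk 5: stream[41..42]='0' size=0 (terminator). Final body='56lywy9iojqnz3platnka' (21 bytes)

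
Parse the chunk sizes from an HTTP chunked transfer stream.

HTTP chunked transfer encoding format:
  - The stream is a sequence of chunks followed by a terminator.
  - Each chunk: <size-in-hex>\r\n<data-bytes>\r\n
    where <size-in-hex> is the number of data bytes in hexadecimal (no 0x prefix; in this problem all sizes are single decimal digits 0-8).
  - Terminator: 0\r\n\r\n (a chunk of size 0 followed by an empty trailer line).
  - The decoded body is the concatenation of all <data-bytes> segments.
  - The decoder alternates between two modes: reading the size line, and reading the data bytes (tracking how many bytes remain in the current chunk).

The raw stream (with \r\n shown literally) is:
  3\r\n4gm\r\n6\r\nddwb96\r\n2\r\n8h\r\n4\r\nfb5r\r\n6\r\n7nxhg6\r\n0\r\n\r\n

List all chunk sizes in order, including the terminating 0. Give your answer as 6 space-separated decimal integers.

Answer: 3 6 2 4 6 0

Derivation:
Chunk 1: stream[0..1]='3' size=0x3=3, data at stream[3..6]='4gm' -> body[0..3], body so far='4gm'
Chunk 2: stream[8..9]='6' size=0x6=6, data at stream[11..17]='ddwb96' -> body[3..9], body so far='4gmddwb96'
Chunk 3: stream[19..20]='2' size=0x2=2, data at stream[22..24]='8h' -> body[9..11], body so far='4gmddwb968h'
Chunk 4: stream[26..27]='4' size=0x4=4, data at stream[29..33]='fb5r' -> body[11..15], body so far='4gmddwb968hfb5r'
Chunk 5: stream[35..36]='6' size=0x6=6, data at stream[38..44]='7nxhg6' -> body[15..21], body so far='4gmddwb968hfb5r7nxhg6'
Chunk 6: stream[46..47]='0' size=0 (terminator). Final body='4gmddwb968hfb5r7nxhg6' (21 bytes)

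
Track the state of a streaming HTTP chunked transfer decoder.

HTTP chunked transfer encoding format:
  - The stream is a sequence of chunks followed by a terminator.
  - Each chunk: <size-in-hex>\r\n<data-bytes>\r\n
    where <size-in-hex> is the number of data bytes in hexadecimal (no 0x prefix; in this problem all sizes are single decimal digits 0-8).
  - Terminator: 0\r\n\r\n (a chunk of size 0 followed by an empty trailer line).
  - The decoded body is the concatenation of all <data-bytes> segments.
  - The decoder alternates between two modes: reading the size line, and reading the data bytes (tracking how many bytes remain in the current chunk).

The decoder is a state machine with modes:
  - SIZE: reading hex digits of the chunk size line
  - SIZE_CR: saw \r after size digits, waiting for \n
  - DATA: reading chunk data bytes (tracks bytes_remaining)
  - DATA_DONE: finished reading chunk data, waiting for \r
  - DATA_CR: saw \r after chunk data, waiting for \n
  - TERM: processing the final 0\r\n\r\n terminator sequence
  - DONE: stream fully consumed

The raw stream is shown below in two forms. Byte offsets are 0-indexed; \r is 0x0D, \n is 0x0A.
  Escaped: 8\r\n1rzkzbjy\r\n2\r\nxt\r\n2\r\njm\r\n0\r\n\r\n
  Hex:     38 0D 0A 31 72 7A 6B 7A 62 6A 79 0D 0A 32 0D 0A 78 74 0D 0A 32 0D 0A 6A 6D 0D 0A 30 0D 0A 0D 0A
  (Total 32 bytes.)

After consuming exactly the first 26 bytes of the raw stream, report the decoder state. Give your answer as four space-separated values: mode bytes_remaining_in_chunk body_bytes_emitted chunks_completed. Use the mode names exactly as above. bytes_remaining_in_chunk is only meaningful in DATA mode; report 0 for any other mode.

Byte 0 = '8': mode=SIZE remaining=0 emitted=0 chunks_done=0
Byte 1 = 0x0D: mode=SIZE_CR remaining=0 emitted=0 chunks_done=0
Byte 2 = 0x0A: mode=DATA remaining=8 emitted=0 chunks_done=0
Byte 3 = '1': mode=DATA remaining=7 emitted=1 chunks_done=0
Byte 4 = 'r': mode=DATA remaining=6 emitted=2 chunks_done=0
Byte 5 = 'z': mode=DATA remaining=5 emitted=3 chunks_done=0
Byte 6 = 'k': mode=DATA remaining=4 emitted=4 chunks_done=0
Byte 7 = 'z': mode=DATA remaining=3 emitted=5 chunks_done=0
Byte 8 = 'b': mode=DATA remaining=2 emitted=6 chunks_done=0
Byte 9 = 'j': mode=DATA remaining=1 emitted=7 chunks_done=0
Byte 10 = 'y': mode=DATA_DONE remaining=0 emitted=8 chunks_done=0
Byte 11 = 0x0D: mode=DATA_CR remaining=0 emitted=8 chunks_done=0
Byte 12 = 0x0A: mode=SIZE remaining=0 emitted=8 chunks_done=1
Byte 13 = '2': mode=SIZE remaining=0 emitted=8 chunks_done=1
Byte 14 = 0x0D: mode=SIZE_CR remaining=0 emitted=8 chunks_done=1
Byte 15 = 0x0A: mode=DATA remaining=2 emitted=8 chunks_done=1
Byte 16 = 'x': mode=DATA remaining=1 emitted=9 chunks_done=1
Byte 17 = 't': mode=DATA_DONE remaining=0 emitted=10 chunks_done=1
Byte 18 = 0x0D: mode=DATA_CR remaining=0 emitted=10 chunks_done=1
Byte 19 = 0x0A: mode=SIZE remaining=0 emitted=10 chunks_done=2
Byte 20 = '2': mode=SIZE remaining=0 emitted=10 chunks_done=2
Byte 21 = 0x0D: mode=SIZE_CR remaining=0 emitted=10 chunks_done=2
Byte 22 = 0x0A: mode=DATA remaining=2 emitted=10 chunks_done=2
Byte 23 = 'j': mode=DATA remaining=1 emitted=11 chunks_done=2
Byte 24 = 'm': mode=DATA_DONE remaining=0 emitted=12 chunks_done=2
Byte 25 = 0x0D: mode=DATA_CR remaining=0 emitted=12 chunks_done=2

Answer: DATA_CR 0 12 2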